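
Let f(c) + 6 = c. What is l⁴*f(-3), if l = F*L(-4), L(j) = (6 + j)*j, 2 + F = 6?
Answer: -9437184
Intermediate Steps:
F = 4 (F = -2 + 6 = 4)
L(j) = j*(6 + j)
f(c) = -6 + c
l = -32 (l = 4*(-4*(6 - 4)) = 4*(-4*2) = 4*(-8) = -32)
l⁴*f(-3) = (-32)⁴*(-6 - 3) = 1048576*(-9) = -9437184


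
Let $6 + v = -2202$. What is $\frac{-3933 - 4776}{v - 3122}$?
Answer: $\frac{8709}{5330} \approx 1.634$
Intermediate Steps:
$v = -2208$ ($v = -6 - 2202 = -2208$)
$\frac{-3933 - 4776}{v - 3122} = \frac{-3933 - 4776}{-2208 - 3122} = - \frac{8709}{-5330} = \left(-8709\right) \left(- \frac{1}{5330}\right) = \frac{8709}{5330}$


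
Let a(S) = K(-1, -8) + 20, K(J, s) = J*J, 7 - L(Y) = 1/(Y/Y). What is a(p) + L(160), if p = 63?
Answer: 27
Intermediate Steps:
L(Y) = 6 (L(Y) = 7 - 1/(Y/Y) = 7 - 1/1 = 7 - 1*1 = 7 - 1 = 6)
K(J, s) = J**2
a(S) = 21 (a(S) = (-1)**2 + 20 = 1 + 20 = 21)
a(p) + L(160) = 21 + 6 = 27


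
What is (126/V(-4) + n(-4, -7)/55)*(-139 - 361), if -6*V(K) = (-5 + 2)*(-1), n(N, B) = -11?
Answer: 126100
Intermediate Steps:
V(K) = -½ (V(K) = -(-5 + 2)*(-1)/6 = -(-1)*(-1)/2 = -⅙*3 = -½)
(126/V(-4) + n(-4, -7)/55)*(-139 - 361) = (126/(-½) - 11/55)*(-139 - 361) = (126*(-2) - 11*1/55)*(-500) = (-252 - ⅕)*(-500) = -1261/5*(-500) = 126100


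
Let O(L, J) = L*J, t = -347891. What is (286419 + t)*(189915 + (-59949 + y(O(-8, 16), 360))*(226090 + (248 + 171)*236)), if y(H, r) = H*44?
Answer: 1310086959669088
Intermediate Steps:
O(L, J) = J*L
y(H, r) = 44*H
(286419 + t)*(189915 + (-59949 + y(O(-8, 16), 360))*(226090 + (248 + 171)*236)) = (286419 - 347891)*(189915 + (-59949 + 44*(16*(-8)))*(226090 + (248 + 171)*236)) = -61472*(189915 + (-59949 + 44*(-128))*(226090 + 419*236)) = -61472*(189915 + (-59949 - 5632)*(226090 + 98884)) = -61472*(189915 - 65581*324974) = -61472*(189915 - 21312119894) = -61472*(-21311929979) = 1310086959669088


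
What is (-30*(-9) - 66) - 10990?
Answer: -10786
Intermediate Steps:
(-30*(-9) - 66) - 10990 = (270 - 66) - 10990 = 204 - 10990 = -10786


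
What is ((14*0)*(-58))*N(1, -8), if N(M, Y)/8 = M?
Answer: 0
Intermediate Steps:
N(M, Y) = 8*M
((14*0)*(-58))*N(1, -8) = ((14*0)*(-58))*(8*1) = (0*(-58))*8 = 0*8 = 0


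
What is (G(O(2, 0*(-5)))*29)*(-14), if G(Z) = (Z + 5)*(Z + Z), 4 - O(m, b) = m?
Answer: -11368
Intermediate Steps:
O(m, b) = 4 - m
G(Z) = 2*Z*(5 + Z) (G(Z) = (5 + Z)*(2*Z) = 2*Z*(5 + Z))
(G(O(2, 0*(-5)))*29)*(-14) = ((2*(4 - 1*2)*(5 + (4 - 1*2)))*29)*(-14) = ((2*(4 - 2)*(5 + (4 - 2)))*29)*(-14) = ((2*2*(5 + 2))*29)*(-14) = ((2*2*7)*29)*(-14) = (28*29)*(-14) = 812*(-14) = -11368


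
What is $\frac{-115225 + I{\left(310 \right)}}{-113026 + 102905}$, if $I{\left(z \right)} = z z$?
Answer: $\frac{19125}{10121} \approx 1.8896$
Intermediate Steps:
$I{\left(z \right)} = z^{2}$
$\frac{-115225 + I{\left(310 \right)}}{-113026 + 102905} = \frac{-115225 + 310^{2}}{-113026 + 102905} = \frac{-115225 + 96100}{-10121} = \left(-19125\right) \left(- \frac{1}{10121}\right) = \frac{19125}{10121}$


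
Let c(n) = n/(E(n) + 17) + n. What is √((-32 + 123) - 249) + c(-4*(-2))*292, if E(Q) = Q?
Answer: 60736/25 + I*√158 ≈ 2429.4 + 12.57*I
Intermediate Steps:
c(n) = n + n/(17 + n) (c(n) = n/(n + 17) + n = n/(17 + n) + n = n + n/(17 + n))
√((-32 + 123) - 249) + c(-4*(-2))*292 = √((-32 + 123) - 249) + ((-4*(-2))*(18 - 4*(-2))/(17 - 4*(-2)))*292 = √(91 - 249) + (8*(18 + 8)/(17 + 8))*292 = √(-158) + (8*26/25)*292 = I*√158 + (8*(1/25)*26)*292 = I*√158 + (208/25)*292 = I*√158 + 60736/25 = 60736/25 + I*√158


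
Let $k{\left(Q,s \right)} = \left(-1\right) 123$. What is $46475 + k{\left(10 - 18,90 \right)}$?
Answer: $46352$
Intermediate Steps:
$k{\left(Q,s \right)} = -123$
$46475 + k{\left(10 - 18,90 \right)} = 46475 - 123 = 46352$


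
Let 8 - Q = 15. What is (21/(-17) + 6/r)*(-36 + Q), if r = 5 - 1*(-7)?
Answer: 1075/34 ≈ 31.618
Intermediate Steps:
Q = -7 (Q = 8 - 1*15 = 8 - 15 = -7)
r = 12 (r = 5 + 7 = 12)
(21/(-17) + 6/r)*(-36 + Q) = (21/(-17) + 6/12)*(-36 - 7) = (21*(-1/17) + 6*(1/12))*(-43) = (-21/17 + 1/2)*(-43) = -25/34*(-43) = 1075/34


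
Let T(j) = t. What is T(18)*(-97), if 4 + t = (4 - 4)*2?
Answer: 388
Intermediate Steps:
t = -4 (t = -4 + (4 - 4)*2 = -4 + 0*2 = -4 + 0 = -4)
T(j) = -4
T(18)*(-97) = -4*(-97) = 388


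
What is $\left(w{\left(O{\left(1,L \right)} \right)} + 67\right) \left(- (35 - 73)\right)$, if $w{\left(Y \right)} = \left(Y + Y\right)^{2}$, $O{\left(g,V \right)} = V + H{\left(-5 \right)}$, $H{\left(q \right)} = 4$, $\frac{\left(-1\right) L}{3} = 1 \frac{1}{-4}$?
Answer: $\frac{11951}{2} \approx 5975.5$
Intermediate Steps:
$L = \frac{3}{4}$ ($L = - 3 \cdot 1 \frac{1}{-4} = - 3 \cdot 1 \left(- \frac{1}{4}\right) = \left(-3\right) \left(- \frac{1}{4}\right) = \frac{3}{4} \approx 0.75$)
$O{\left(g,V \right)} = 4 + V$ ($O{\left(g,V \right)} = V + 4 = 4 + V$)
$w{\left(Y \right)} = 4 Y^{2}$ ($w{\left(Y \right)} = \left(2 Y\right)^{2} = 4 Y^{2}$)
$\left(w{\left(O{\left(1,L \right)} \right)} + 67\right) \left(- (35 - 73)\right) = \left(4 \left(4 + \frac{3}{4}\right)^{2} + 67\right) \left(- (35 - 73)\right) = \left(4 \left(\frac{19}{4}\right)^{2} + 67\right) \left(\left(-1\right) \left(-38\right)\right) = \left(4 \cdot \frac{361}{16} + 67\right) 38 = \left(\frac{361}{4} + 67\right) 38 = \frac{629}{4} \cdot 38 = \frac{11951}{2}$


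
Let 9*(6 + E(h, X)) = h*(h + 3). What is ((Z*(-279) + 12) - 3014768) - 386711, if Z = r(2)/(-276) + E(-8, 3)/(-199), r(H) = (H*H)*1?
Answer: -15568505934/4577 ≈ -3.4015e+6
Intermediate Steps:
r(H) = H**2 (r(H) = H**2*1 = H**2)
E(h, X) = -6 + h*(3 + h)/9 (E(h, X) = -6 + (h*(h + 3))/9 = -6 + (h*(3 + h))/9 = -6 + h*(3 + h)/9)
Z = -275/41193 (Z = 2**2/(-276) + (-6 + (1/3)*(-8) + (1/9)*(-8)**2)/(-199) = 4*(-1/276) + (-6 - 8/3 + (1/9)*64)*(-1/199) = -1/69 + (-6 - 8/3 + 64/9)*(-1/199) = -1/69 - 14/9*(-1/199) = -1/69 + 14/1791 = -275/41193 ≈ -0.0066759)
((Z*(-279) + 12) - 3014768) - 386711 = ((-275/41193*(-279) + 12) - 3014768) - 386711 = ((8525/4577 + 12) - 3014768) - 386711 = (63449/4577 - 3014768) - 386711 = -13798529687/4577 - 386711 = -15568505934/4577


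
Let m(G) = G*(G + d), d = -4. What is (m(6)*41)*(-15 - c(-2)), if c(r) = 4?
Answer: -9348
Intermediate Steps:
m(G) = G*(-4 + G) (m(G) = G*(G - 4) = G*(-4 + G))
(m(6)*41)*(-15 - c(-2)) = ((6*(-4 + 6))*41)*(-15 - 1*4) = ((6*2)*41)*(-15 - 4) = (12*41)*(-19) = 492*(-19) = -9348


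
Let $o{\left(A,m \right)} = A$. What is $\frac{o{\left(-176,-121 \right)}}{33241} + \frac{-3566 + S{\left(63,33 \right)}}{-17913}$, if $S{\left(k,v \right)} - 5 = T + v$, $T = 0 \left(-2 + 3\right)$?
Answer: $\frac{5434360}{28354573} \approx 0.19166$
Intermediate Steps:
$T = 0$ ($T = 0 \cdot 1 = 0$)
$S{\left(k,v \right)} = 5 + v$ ($S{\left(k,v \right)} = 5 + \left(0 + v\right) = 5 + v$)
$\frac{o{\left(-176,-121 \right)}}{33241} + \frac{-3566 + S{\left(63,33 \right)}}{-17913} = - \frac{176}{33241} + \frac{-3566 + \left(5 + 33\right)}{-17913} = \left(-176\right) \frac{1}{33241} + \left(-3566 + 38\right) \left(- \frac{1}{17913}\right) = - \frac{176}{33241} - - \frac{168}{853} = - \frac{176}{33241} + \frac{168}{853} = \frac{5434360}{28354573}$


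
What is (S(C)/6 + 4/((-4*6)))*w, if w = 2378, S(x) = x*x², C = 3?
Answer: 30914/3 ≈ 10305.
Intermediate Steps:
S(x) = x³
(S(C)/6 + 4/((-4*6)))*w = (3³/6 + 4/((-4*6)))*2378 = (27*(⅙) + 4/(-24))*2378 = (9/2 + 4*(-1/24))*2378 = (9/2 - ⅙)*2378 = (13/3)*2378 = 30914/3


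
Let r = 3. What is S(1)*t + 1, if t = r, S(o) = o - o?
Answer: 1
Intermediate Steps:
S(o) = 0
t = 3
S(1)*t + 1 = 0*3 + 1 = 0 + 1 = 1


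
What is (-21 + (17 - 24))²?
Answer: 784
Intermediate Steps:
(-21 + (17 - 24))² = (-21 - 7)² = (-28)² = 784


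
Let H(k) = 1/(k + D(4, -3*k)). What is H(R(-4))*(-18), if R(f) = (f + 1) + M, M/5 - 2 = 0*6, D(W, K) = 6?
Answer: -18/13 ≈ -1.3846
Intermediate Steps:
M = 10 (M = 10 + 5*(0*6) = 10 + 5*0 = 10 + 0 = 10)
R(f) = 11 + f (R(f) = (f + 1) + 10 = (1 + f) + 10 = 11 + f)
H(k) = 1/(6 + k) (H(k) = 1/(k + 6) = 1/(6 + k))
H(R(-4))*(-18) = -18/(6 + (11 - 4)) = -18/(6 + 7) = -18/13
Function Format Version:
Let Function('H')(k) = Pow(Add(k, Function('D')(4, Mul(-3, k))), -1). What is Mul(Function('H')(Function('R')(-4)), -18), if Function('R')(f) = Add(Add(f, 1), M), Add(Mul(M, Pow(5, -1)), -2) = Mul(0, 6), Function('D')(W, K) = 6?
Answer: Rational(-18, 13) ≈ -1.3846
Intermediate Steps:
M = 10 (M = Add(10, Mul(5, Mul(0, 6))) = Add(10, Mul(5, 0)) = Add(10, 0) = 10)
Function('R')(f) = Add(11, f) (Function('R')(f) = Add(Add(f, 1), 10) = Add(Add(1, f), 10) = Add(11, f))
Function('H')(k) = Pow(Add(6, k), -1) (Function('H')(k) = Pow(Add(k, 6), -1) = Pow(Add(6, k), -1))
Mul(Function('H')(Function('R')(-4)), -18) = Mul(Pow(Add(6, Add(11, -4)), -1), -18) = Mul(Pow(Add(6, 7), -1), -18) = Mul(Pow(13, -1), -18) = Mul(Rational(1, 13), -18) = Rational(-18, 13)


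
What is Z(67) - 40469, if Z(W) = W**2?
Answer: -35980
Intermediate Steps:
Z(67) - 40469 = 67**2 - 40469 = 4489 - 40469 = -35980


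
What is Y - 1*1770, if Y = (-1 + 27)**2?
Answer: -1094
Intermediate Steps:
Y = 676 (Y = 26**2 = 676)
Y - 1*1770 = 676 - 1*1770 = 676 - 1770 = -1094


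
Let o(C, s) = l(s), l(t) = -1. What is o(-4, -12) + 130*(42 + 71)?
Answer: 14689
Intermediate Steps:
o(C, s) = -1
o(-4, -12) + 130*(42 + 71) = -1 + 130*(42 + 71) = -1 + 130*113 = -1 + 14690 = 14689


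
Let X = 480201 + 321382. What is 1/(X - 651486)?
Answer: 1/150097 ≈ 6.6624e-6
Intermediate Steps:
X = 801583
1/(X - 651486) = 1/(801583 - 651486) = 1/150097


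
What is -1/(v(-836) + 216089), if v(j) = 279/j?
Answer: -836/180650125 ≈ -4.6277e-6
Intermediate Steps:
-1/(v(-836) + 216089) = -1/(279/(-836) + 216089) = -1/(279*(-1/836) + 216089) = -1/(-279/836 + 216089) = -1/180650125/836 = -1*836/180650125 = -836/180650125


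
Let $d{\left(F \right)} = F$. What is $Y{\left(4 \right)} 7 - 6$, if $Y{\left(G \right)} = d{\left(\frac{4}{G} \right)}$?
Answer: $1$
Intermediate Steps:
$Y{\left(G \right)} = \frac{4}{G}$
$Y{\left(4 \right)} 7 - 6 = \frac{4}{4} \cdot 7 - 6 = 4 \cdot \frac{1}{4} \cdot 7 - 6 = 1 \cdot 7 - 6 = 7 - 6 = 1$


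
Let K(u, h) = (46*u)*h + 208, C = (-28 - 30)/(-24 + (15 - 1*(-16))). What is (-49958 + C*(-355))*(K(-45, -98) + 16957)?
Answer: -72413747900/7 ≈ -1.0345e+10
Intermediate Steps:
C = -58/7 (C = -58/(-24 + (15 + 16)) = -58/(-24 + 31) = -58/7 ≈ -8.2857)
K(u, h) = 208 + 46*h*u (K(u, h) = 46*h*u + 208 = 208 + 46*h*u)
(-49958 + C*(-355))*(K(-45, -98) + 16957) = (-49958 - 58/7*(-355))*((208 + 46*(-98)*(-45)) + 16957) = (-49958 + 20590/7)*((208 + 202860) + 16957) = -329116*(203068 + 16957)/7 = -329116/7*220025 = -72413747900/7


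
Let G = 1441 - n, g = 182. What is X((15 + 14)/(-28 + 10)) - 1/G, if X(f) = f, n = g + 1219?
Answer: -589/360 ≈ -1.6361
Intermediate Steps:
n = 1401 (n = 182 + 1219 = 1401)
G = 40 (G = 1441 - 1*1401 = 1441 - 1401 = 40)
X((15 + 14)/(-28 + 10)) - 1/G = (15 + 14)/(-28 + 10) - 1/40 = 29/(-18) - 1*1/40 = 29*(-1/18) - 1/40 = -29/18 - 1/40 = -589/360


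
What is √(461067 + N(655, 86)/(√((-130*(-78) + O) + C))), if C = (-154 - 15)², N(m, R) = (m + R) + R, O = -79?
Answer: √(687754686669228 + 31940394*√38622)/38622 ≈ 679.02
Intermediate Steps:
N(m, R) = m + 2*R (N(m, R) = (R + m) + R = m + 2*R)
C = 28561 (C = (-169)² = 28561)
√(461067 + N(655, 86)/(√((-130*(-78) + O) + C))) = √(461067 + (655 + 2*86)/(√((-130*(-78) - 79) + 28561))) = √(461067 + (655 + 172)/(√((10140 - 79) + 28561))) = √(461067 + 827/(√(10061 + 28561))) = √(461067 + 827/(√38622)) = √(461067 + 827*(√38622/38622)) = √(461067 + 827*√38622/38622)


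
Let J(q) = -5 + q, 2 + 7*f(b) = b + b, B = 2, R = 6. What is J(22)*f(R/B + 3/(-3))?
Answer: 34/7 ≈ 4.8571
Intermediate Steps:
f(b) = -2/7 + 2*b/7 (f(b) = -2/7 + (b + b)/7 = -2/7 + (2*b)/7 = -2/7 + 2*b/7)
J(22)*f(R/B + 3/(-3)) = (-5 + 22)*(-2/7 + 2*(6/2 + 3/(-3))/7) = 17*(-2/7 + 2*(6*(½) + 3*(-⅓))/7) = 17*(-2/7 + 2*(3 - 1)/7) = 17*(-2/7 + (2/7)*2) = 17*(-2/7 + 4/7) = 17*(2/7) = 34/7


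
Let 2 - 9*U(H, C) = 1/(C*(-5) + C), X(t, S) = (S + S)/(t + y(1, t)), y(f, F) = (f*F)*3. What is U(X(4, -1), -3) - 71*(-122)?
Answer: 935519/108 ≈ 8662.2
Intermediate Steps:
y(f, F) = 3*F*f (y(f, F) = (F*f)*3 = 3*F*f)
X(t, S) = S/(2*t) (X(t, S) = (S + S)/(t + 3*t*1) = (2*S)/(t + 3*t) = (2*S)/((4*t)) = (2*S)*(1/(4*t)) = S/(2*t))
U(H, C) = 2/9 + 1/(36*C) (U(H, C) = 2/9 - 1/(9*(C*(-5) + C)) = 2/9 - 1/(9*(-5*C + C)) = 2/9 - (-1/(4*C))/9 = 2/9 - (-1)/(36*C) = 2/9 + 1/(36*C))
U(X(4, -1), -3) - 71*(-122) = (1/36)*(1 + 8*(-3))/(-3) - 71*(-122) = (1/36)*(-⅓)*(1 - 24) + 8662 = (1/36)*(-⅓)*(-23) + 8662 = 23/108 + 8662 = 935519/108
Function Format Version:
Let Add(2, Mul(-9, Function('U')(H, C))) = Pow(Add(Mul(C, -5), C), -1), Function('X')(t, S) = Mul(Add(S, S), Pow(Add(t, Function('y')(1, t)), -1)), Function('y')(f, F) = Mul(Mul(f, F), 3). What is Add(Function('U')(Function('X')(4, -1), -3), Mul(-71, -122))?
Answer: Rational(935519, 108) ≈ 8662.2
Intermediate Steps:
Function('y')(f, F) = Mul(3, F, f) (Function('y')(f, F) = Mul(Mul(F, f), 3) = Mul(3, F, f))
Function('X')(t, S) = Mul(Rational(1, 2), S, Pow(t, -1)) (Function('X')(t, S) = Mul(Add(S, S), Pow(Add(t, Mul(3, t, 1)), -1)) = Mul(Mul(2, S), Pow(Add(t, Mul(3, t)), -1)) = Mul(Mul(2, S), Pow(Mul(4, t), -1)) = Mul(Mul(2, S), Mul(Rational(1, 4), Pow(t, -1))) = Mul(Rational(1, 2), S, Pow(t, -1)))
Function('U')(H, C) = Add(Rational(2, 9), Mul(Rational(1, 36), Pow(C, -1))) (Function('U')(H, C) = Add(Rational(2, 9), Mul(Rational(-1, 9), Pow(Add(Mul(C, -5), C), -1))) = Add(Rational(2, 9), Mul(Rational(-1, 9), Pow(Add(Mul(-5, C), C), -1))) = Add(Rational(2, 9), Mul(Rational(-1, 9), Pow(Mul(-4, C), -1))) = Add(Rational(2, 9), Mul(Rational(-1, 9), Mul(Rational(-1, 4), Pow(C, -1)))) = Add(Rational(2, 9), Mul(Rational(1, 36), Pow(C, -1))))
Add(Function('U')(Function('X')(4, -1), -3), Mul(-71, -122)) = Add(Mul(Rational(1, 36), Pow(-3, -1), Add(1, Mul(8, -3))), Mul(-71, -122)) = Add(Mul(Rational(1, 36), Rational(-1, 3), Add(1, -24)), 8662) = Add(Mul(Rational(1, 36), Rational(-1, 3), -23), 8662) = Add(Rational(23, 108), 8662) = Rational(935519, 108)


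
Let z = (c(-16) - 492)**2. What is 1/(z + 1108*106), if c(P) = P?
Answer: 1/375512 ≈ 2.6630e-6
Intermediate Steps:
z = 258064 (z = (-16 - 492)**2 = (-508)**2 = 258064)
1/(z + 1108*106) = 1/(258064 + 1108*106) = 1/(258064 + 117448) = 1/375512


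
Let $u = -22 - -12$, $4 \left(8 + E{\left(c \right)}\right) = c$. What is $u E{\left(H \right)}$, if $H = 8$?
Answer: $60$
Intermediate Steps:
$E{\left(c \right)} = -8 + \frac{c}{4}$
$u = -10$ ($u = -22 + 12 = -10$)
$u E{\left(H \right)} = - 10 \left(-8 + \frac{1}{4} \cdot 8\right) = - 10 \left(-8 + 2\right) = \left(-10\right) \left(-6\right) = 60$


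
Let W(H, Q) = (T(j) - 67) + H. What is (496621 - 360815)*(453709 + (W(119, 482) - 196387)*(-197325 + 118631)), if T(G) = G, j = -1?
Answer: 2098327491182758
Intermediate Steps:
W(H, Q) = -68 + H (W(H, Q) = (-1 - 67) + H = -68 + H)
(496621 - 360815)*(453709 + (W(119, 482) - 196387)*(-197325 + 118631)) = (496621 - 360815)*(453709 + ((-68 + 119) - 196387)*(-197325 + 118631)) = 135806*(453709 + (51 - 196387)*(-78694)) = 135806*(453709 - 196336*(-78694)) = 135806*(453709 + 15450465184) = 135806*15450918893 = 2098327491182758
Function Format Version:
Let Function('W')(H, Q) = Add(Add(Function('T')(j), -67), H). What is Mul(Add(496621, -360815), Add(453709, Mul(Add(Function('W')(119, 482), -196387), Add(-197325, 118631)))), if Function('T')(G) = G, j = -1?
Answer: 2098327491182758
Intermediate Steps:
Function('W')(H, Q) = Add(-68, H) (Function('W')(H, Q) = Add(Add(-1, -67), H) = Add(-68, H))
Mul(Add(496621, -360815), Add(453709, Mul(Add(Function('W')(119, 482), -196387), Add(-197325, 118631)))) = Mul(Add(496621, -360815), Add(453709, Mul(Add(Add(-68, 119), -196387), Add(-197325, 118631)))) = Mul(135806, Add(453709, Mul(Add(51, -196387), -78694))) = Mul(135806, Add(453709, Mul(-196336, -78694))) = Mul(135806, Add(453709, 15450465184)) = Mul(135806, 15450918893) = 2098327491182758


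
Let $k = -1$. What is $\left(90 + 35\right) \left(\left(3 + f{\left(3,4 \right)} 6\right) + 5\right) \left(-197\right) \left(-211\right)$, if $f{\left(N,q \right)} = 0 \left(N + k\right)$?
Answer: $41567000$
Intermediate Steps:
$f{\left(N,q \right)} = 0$ ($f{\left(N,q \right)} = 0 \left(N - 1\right) = 0 \left(-1 + N\right) = 0$)
$\left(90 + 35\right) \left(\left(3 + f{\left(3,4 \right)} 6\right) + 5\right) \left(-197\right) \left(-211\right) = \left(90 + 35\right) \left(\left(3 + 0 \cdot 6\right) + 5\right) \left(-197\right) \left(-211\right) = 125 \left(\left(3 + 0\right) + 5\right) \left(-197\right) \left(-211\right) = 125 \left(3 + 5\right) \left(-197\right) \left(-211\right) = 125 \cdot 8 \left(-197\right) \left(-211\right) = 1000 \left(-197\right) \left(-211\right) = \left(-197000\right) \left(-211\right) = 41567000$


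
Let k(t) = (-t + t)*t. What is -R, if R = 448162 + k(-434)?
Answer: -448162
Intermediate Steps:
k(t) = 0 (k(t) = 0*t = 0)
R = 448162 (R = 448162 + 0 = 448162)
-R = -1*448162 = -448162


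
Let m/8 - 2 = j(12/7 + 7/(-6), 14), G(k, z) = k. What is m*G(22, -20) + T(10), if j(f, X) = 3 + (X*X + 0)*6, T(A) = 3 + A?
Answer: 207869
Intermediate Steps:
j(f, X) = 3 + 6*X² (j(f, X) = 3 + (X² + 0)*6 = 3 + X²*6 = 3 + 6*X²)
m = 9448 (m = 16 + 8*(3 + 6*14²) = 16 + 8*(3 + 6*196) = 16 + 8*(3 + 1176) = 16 + 8*1179 = 16 + 9432 = 9448)
m*G(22, -20) + T(10) = 9448*22 + (3 + 10) = 207856 + 13 = 207869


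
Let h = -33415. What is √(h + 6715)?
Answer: 10*I*√267 ≈ 163.4*I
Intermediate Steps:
√(h + 6715) = √(-33415 + 6715) = √(-26700) = 10*I*√267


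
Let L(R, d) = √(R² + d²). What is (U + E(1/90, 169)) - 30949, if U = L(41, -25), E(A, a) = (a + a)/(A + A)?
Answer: -15739 + √2306 ≈ -15691.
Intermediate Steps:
E(A, a) = a/A (E(A, a) = (2*a)/((2*A)) = (2*a)*(1/(2*A)) = a/A)
U = √2306 (U = √(41² + (-25)²) = √(1681 + 625) = √2306 ≈ 48.021)
(U + E(1/90, 169)) - 30949 = (√2306 + 169/(1/90)) - 30949 = (√2306 + 169*90) - 30949 = (√2306 + 15210) - 30949 = (15210 + √2306) - 30949 = -15739 + √2306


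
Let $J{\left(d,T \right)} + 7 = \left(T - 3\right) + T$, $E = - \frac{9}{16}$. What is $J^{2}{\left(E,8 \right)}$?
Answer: $36$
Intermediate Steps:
$E = - \frac{9}{16}$ ($E = \left(-9\right) \frac{1}{16} = - \frac{9}{16} \approx -0.5625$)
$J{\left(d,T \right)} = -10 + 2 T$ ($J{\left(d,T \right)} = -7 + \left(\left(T - 3\right) + T\right) = -7 + \left(\left(-3 + T\right) + T\right) = -7 + \left(-3 + 2 T\right) = -10 + 2 T$)
$J^{2}{\left(E,8 \right)} = \left(-10 + 2 \cdot 8\right)^{2} = \left(-10 + 16\right)^{2} = 6^{2} = 36$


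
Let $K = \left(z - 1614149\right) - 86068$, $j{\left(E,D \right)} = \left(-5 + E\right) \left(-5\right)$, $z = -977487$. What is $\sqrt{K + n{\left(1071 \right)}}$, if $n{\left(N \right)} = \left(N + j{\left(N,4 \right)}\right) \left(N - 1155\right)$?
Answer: $6 i \sqrt{64443} \approx 1523.1 i$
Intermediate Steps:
$j{\left(E,D \right)} = 25 - 5 E$
$K = -2677704$ ($K = \left(-977487 - 1614149\right) - 86068 = -2591636 - 86068 = -2677704$)
$n{\left(N \right)} = \left(-1155 + N\right) \left(25 - 4 N\right)$ ($n{\left(N \right)} = \left(N - \left(-25 + 5 N\right)\right) \left(N - 1155\right) = \left(25 - 4 N\right) \left(-1155 + N\right) = \left(-1155 + N\right) \left(25 - 4 N\right)$)
$\sqrt{K + n{\left(1071 \right)}} = \sqrt{-2677704 - \left(-4945920 + 4588164\right)} = \sqrt{-2677704 - -357756} = \sqrt{-2677704 + 357756} = \sqrt{-2319948} = 6 i \sqrt{64443}$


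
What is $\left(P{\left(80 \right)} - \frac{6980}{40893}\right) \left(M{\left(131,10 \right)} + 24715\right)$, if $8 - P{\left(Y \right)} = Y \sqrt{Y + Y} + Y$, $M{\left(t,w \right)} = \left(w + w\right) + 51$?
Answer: $- \frac{24383442312}{13631} - 7931520 \sqrt{10} \approx -2.687 \cdot 10^{7}$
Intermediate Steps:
$M{\left(t,w \right)} = 51 + 2 w$ ($M{\left(t,w \right)} = 2 w + 51 = 51 + 2 w$)
$P{\left(Y \right)} = 8 - Y - \sqrt{2} Y^{\frac{3}{2}}$ ($P{\left(Y \right)} = 8 - \left(Y \sqrt{Y + Y} + Y\right) = 8 - \left(Y \sqrt{2 Y} + Y\right) = 8 - \left(Y \sqrt{2} \sqrt{Y} + Y\right) = 8 - \left(\sqrt{2} Y^{\frac{3}{2}} + Y\right) = 8 - \left(Y + \sqrt{2} Y^{\frac{3}{2}}\right) = 8 - Y - \sqrt{2} Y^{\frac{3}{2}}$)
$\left(P{\left(80 \right)} - \frac{6980}{40893}\right) \left(M{\left(131,10 \right)} + 24715\right) = \left(\left(8 - 80 - \sqrt{2} \cdot 80^{\frac{3}{2}}\right) - \frac{6980}{40893}\right) \left(\left(51 + 2 \cdot 10\right) + 24715\right) = \left(\left(8 - 80 - \sqrt{2} \cdot 320 \sqrt{5}\right) - \frac{6980}{40893}\right) \left(\left(51 + 20\right) + 24715\right) = \left(\left(8 - 80 - 320 \sqrt{10}\right) - \frac{6980}{40893}\right) \left(71 + 24715\right) = \left(\left(-72 - 320 \sqrt{10}\right) - \frac{6980}{40893}\right) 24786 = \left(- \frac{2951276}{40893} - 320 \sqrt{10}\right) 24786 = - \frac{24383442312}{13631} - 7931520 \sqrt{10}$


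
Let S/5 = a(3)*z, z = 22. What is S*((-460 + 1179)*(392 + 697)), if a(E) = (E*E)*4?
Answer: 3100644360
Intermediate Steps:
a(E) = 4*E² (a(E) = E²*4 = 4*E²)
S = 3960 (S = 5*((4*3²)*22) = 5*((4*9)*22) = 5*(36*22) = 5*792 = 3960)
S*((-460 + 1179)*(392 + 697)) = 3960*((-460 + 1179)*(392 + 697)) = 3960*(719*1089) = 3960*782991 = 3100644360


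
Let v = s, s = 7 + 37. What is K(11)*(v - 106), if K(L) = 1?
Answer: -62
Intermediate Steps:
s = 44
v = 44
K(11)*(v - 106) = 1*(44 - 106) = 1*(-62) = -62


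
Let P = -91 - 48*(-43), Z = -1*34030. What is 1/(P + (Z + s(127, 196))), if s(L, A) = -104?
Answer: -1/32161 ≈ -3.1094e-5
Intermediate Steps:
Z = -34030
P = 1973 (P = -91 + 2064 = 1973)
1/(P + (Z + s(127, 196))) = 1/(1973 + (-34030 - 104)) = 1/(1973 - 34134) = 1/(-32161) = -1/32161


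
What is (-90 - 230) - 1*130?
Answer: -450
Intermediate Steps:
(-90 - 230) - 1*130 = -320 - 130 = -450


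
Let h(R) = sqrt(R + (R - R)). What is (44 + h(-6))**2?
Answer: (44 + I*sqrt(6))**2 ≈ 1930.0 + 215.56*I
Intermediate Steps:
h(R) = sqrt(R) (h(R) = sqrt(R + 0) = sqrt(R))
(44 + h(-6))**2 = (44 + sqrt(-6))**2 = (44 + I*sqrt(6))**2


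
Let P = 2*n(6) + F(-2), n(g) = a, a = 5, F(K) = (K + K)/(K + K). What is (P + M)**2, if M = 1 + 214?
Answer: 51076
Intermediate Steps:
F(K) = 1 (F(K) = (2*K)/((2*K)) = (2*K)*(1/(2*K)) = 1)
n(g) = 5
P = 11 (P = 2*5 + 1 = 10 + 1 = 11)
M = 215
(P + M)**2 = (11 + 215)**2 = 226**2 = 51076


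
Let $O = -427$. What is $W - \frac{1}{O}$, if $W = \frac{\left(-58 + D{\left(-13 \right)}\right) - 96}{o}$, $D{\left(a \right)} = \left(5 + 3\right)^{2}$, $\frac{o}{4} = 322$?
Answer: $- \frac{379}{5612} \approx -0.067534$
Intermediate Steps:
$o = 1288$ ($o = 4 \cdot 322 = 1288$)
$D{\left(a \right)} = 64$ ($D{\left(a \right)} = 8^{2} = 64$)
$W = - \frac{45}{644}$ ($W = \frac{\left(-58 + 64\right) - 96}{1288} = \left(6 - 96\right) \frac{1}{1288} = \left(-90\right) \frac{1}{1288} = - \frac{45}{644} \approx -0.069876$)
$W - \frac{1}{O} = - \frac{45}{644} - \frac{1}{-427} = - \frac{45}{644} - - \frac{1}{427} = - \frac{45}{644} + \frac{1}{427} = - \frac{379}{5612}$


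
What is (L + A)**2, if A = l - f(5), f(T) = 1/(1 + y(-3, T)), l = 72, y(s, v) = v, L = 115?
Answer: 1256641/36 ≈ 34907.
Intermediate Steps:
f(T) = 1/(1 + T)
A = 431/6 (A = 72 - 1/(1 + 5) = 72 - 1/6 = 431/6 ≈ 71.833)
(L + A)**2 = (115 + 431/6)**2 = (1121/6)**2 = 1256641/36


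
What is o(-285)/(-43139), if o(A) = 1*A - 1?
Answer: 286/43139 ≈ 0.0066297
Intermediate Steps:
o(A) = -1 + A (o(A) = A - 1 = -1 + A)
o(-285)/(-43139) = (-1 - 285)/(-43139) = -286*(-1/43139) = 286/43139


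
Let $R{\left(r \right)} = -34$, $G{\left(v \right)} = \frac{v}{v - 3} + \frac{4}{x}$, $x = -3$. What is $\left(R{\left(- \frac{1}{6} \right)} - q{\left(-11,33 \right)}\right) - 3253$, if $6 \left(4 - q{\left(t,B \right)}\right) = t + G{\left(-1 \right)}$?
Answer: $- \frac{237097}{72} \approx -3293.0$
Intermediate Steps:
$G{\left(v \right)} = - \frac{4}{3} + \frac{v}{-3 + v}$ ($G{\left(v \right)} = \frac{v}{v - 3} + \frac{4}{-3} = \frac{v}{-3 + v} + 4 \left(- \frac{1}{3}\right) = \frac{v}{-3 + v} - \frac{4}{3} = - \frac{4}{3} + \frac{v}{-3 + v}$)
$q{\left(t,B \right)} = \frac{301}{72} - \frac{t}{6}$ ($q{\left(t,B \right)} = 4 - \frac{t + \frac{12 - -1}{3 \left(-3 - 1\right)}}{6} = 4 - \frac{t + \frac{12 + 1}{3 \left(-4\right)}}{6} = 4 - \frac{t + \frac{1}{3} \left(- \frac{1}{4}\right) 13}{6} = 4 - \frac{t - \frac{13}{12}}{6} = 4 - \frac{- \frac{13}{12} + t}{6} = 4 - \left(- \frac{13}{72} + \frac{t}{6}\right) = \frac{301}{72} - \frac{t}{6}$)
$\left(R{\left(- \frac{1}{6} \right)} - q{\left(-11,33 \right)}\right) - 3253 = \left(-34 - \left(\frac{301}{72} - - \frac{11}{6}\right)\right) - 3253 = \left(-34 - \left(\frac{301}{72} + \frac{11}{6}\right)\right) - 3253 = \left(-34 - \frac{433}{72}\right) - 3253 = - \frac{2881}{72} - 3253 = - \frac{237097}{72}$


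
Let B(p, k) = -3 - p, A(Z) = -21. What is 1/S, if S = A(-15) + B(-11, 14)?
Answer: -1/13 ≈ -0.076923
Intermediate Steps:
S = -13 (S = -21 + (-3 - 1*(-11)) = -21 + (-3 + 11) = -21 + 8 = -13)
1/S = 1/(-13) = -1/13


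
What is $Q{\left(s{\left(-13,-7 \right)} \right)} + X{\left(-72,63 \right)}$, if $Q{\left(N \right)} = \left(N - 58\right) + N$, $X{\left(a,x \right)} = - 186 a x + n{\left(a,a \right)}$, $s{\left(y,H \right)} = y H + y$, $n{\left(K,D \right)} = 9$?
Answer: $843803$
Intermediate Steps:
$s{\left(y,H \right)} = y + H y$ ($s{\left(y,H \right)} = H y + y = y + H y$)
$X{\left(a,x \right)} = 9 - 186 a x$ ($X{\left(a,x \right)} = - 186 a x + 9 = 9 - 186 a x$)
$Q{\left(N \right)} = -58 + 2 N$ ($Q{\left(N \right)} = \left(-58 + N\right) + N = -58 + 2 N$)
$Q{\left(s{\left(-13,-7 \right)} \right)} + X{\left(-72,63 \right)} = \left(-58 + 2 \left(- 13 \left(1 - 7\right)\right)\right) - \left(-9 - 843696\right) = \left(-58 + 2 \left(\left(-13\right) \left(-6\right)\right)\right) + \left(9 + 843696\right) = \left(-58 + 2 \cdot 78\right) + 843705 = \left(-58 + 156\right) + 843705 = 98 + 843705 = 843803$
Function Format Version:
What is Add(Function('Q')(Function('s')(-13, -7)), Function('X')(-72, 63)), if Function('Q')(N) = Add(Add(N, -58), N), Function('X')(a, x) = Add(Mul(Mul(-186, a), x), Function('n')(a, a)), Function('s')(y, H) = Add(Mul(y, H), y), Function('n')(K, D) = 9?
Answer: 843803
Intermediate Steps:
Function('s')(y, H) = Add(y, Mul(H, y)) (Function('s')(y, H) = Add(Mul(H, y), y) = Add(y, Mul(H, y)))
Function('X')(a, x) = Add(9, Mul(-186, a, x)) (Function('X')(a, x) = Add(Mul(Mul(-186, a), x), 9) = Add(Mul(-186, a, x), 9) = Add(9, Mul(-186, a, x)))
Function('Q')(N) = Add(-58, Mul(2, N)) (Function('Q')(N) = Add(Add(-58, N), N) = Add(-58, Mul(2, N)))
Add(Function('Q')(Function('s')(-13, -7)), Function('X')(-72, 63)) = Add(Add(-58, Mul(2, Mul(-13, Add(1, -7)))), Add(9, Mul(-186, -72, 63))) = Add(Add(-58, Mul(2, Mul(-13, -6))), Add(9, 843696)) = Add(Add(-58, Mul(2, 78)), 843705) = Add(Add(-58, 156), 843705) = Add(98, 843705) = 843803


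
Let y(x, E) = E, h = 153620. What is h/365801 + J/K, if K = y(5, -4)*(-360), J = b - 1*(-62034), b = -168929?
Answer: -7776217019/105350688 ≈ -73.813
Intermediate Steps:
J = -106895 (J = -168929 - 1*(-62034) = -168929 + 62034 = -106895)
K = 1440 (K = -4*(-360) = 1440)
h/365801 + J/K = 153620/365801 - 106895/1440 = 153620*(1/365801) - 106895*1/1440 = 153620/365801 - 21379/288 = -7776217019/105350688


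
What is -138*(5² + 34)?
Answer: -8142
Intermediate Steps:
-138*(5² + 34) = -138*(25 + 34) = -138*59 = -8142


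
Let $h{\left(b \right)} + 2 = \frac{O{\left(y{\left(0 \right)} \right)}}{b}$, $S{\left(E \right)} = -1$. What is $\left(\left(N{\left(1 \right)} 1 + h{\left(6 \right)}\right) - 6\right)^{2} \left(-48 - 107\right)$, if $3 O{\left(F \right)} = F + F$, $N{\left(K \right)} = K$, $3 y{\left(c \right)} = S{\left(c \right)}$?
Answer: $- \frac{5595500}{729} \approx -7675.6$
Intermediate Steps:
$y{\left(c \right)} = - \frac{1}{3}$ ($y{\left(c \right)} = \frac{1}{3} \left(-1\right) = - \frac{1}{3}$)
$O{\left(F \right)} = \frac{2 F}{3}$ ($O{\left(F \right)} = \frac{F + F}{3} = \frac{2 F}{3}$)
$h{\left(b \right)} = -2 - \frac{2}{9 b}$ ($h{\left(b \right)} = -2 + \frac{\frac{2}{3} \left(- \frac{1}{3}\right)}{b} = -2 - \frac{2}{9 b}$)
$\left(\left(N{\left(1 \right)} 1 + h{\left(6 \right)}\right) - 6\right)^{2} \left(-48 - 107\right) = \left(\left(1 \cdot 1 - \left(2 + \frac{2}{9 \cdot 6}\right)\right) - 6\right)^{2} \left(-48 - 107\right) = \left(\left(1 - \frac{55}{27}\right) - 6\right)^{2} \left(-155\right) = \left(- \frac{28}{27} - 6\right)^{2} \left(-155\right) = \left(- \frac{190}{27}\right)^{2} \left(-155\right) = \frac{36100}{729} \left(-155\right) = - \frac{5595500}{729}$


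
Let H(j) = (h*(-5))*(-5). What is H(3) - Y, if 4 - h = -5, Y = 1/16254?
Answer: 3657149/16254 ≈ 225.00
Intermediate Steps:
Y = 1/16254 ≈ 6.1523e-5
h = 9 (h = 4 - 1*(-5) = 4 + 5 = 9)
H(j) = 225 (H(j) = (9*(-5))*(-5) = -45*(-5) = 225)
H(3) - Y = 225 - 1*1/16254 = 225 - 1/16254 = 3657149/16254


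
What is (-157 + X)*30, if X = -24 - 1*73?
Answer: -7620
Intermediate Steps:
X = -97 (X = -24 - 73 = -97)
(-157 + X)*30 = (-157 - 97)*30 = -254*30 = -7620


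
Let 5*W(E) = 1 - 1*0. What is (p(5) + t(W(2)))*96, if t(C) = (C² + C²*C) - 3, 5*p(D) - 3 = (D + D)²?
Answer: 211776/125 ≈ 1694.2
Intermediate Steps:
W(E) = ⅕ (W(E) = (1 - 1*0)/5 = (1 + 0)/5 = (⅕)*1 = ⅕)
p(D) = ⅗ + 4*D²/5 (p(D) = ⅗ + (D + D)²/5 = ⅗ + (2*D)²/5 = ⅗ + (4*D²)/5 = ⅗ + 4*D²/5)
t(C) = -3 + C² + C³ (t(C) = (C² + C³) - 3 = -3 + C² + C³)
(p(5) + t(W(2)))*96 = ((⅗ + (⅘)*5²) + (-3 + (⅕)² + (⅕)³))*96 = ((⅗ + (⅘)*25) + (-3 + 1/25 + 1/125))*96 = ((⅗ + 20) - 369/125)*96 = (103/5 - 369/125)*96 = (2206/125)*96 = 211776/125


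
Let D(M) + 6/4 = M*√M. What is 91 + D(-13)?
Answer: 179/2 - 13*I*√13 ≈ 89.5 - 46.872*I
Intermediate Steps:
D(M) = -3/2 + M^(3/2) (D(M) = -3/2 + M*√M = -3/2 + M^(3/2))
91 + D(-13) = 91 + (-3/2 + (-13)^(3/2)) = 91 + (-3/2 - 13*I*√13) = 179/2 - 13*I*√13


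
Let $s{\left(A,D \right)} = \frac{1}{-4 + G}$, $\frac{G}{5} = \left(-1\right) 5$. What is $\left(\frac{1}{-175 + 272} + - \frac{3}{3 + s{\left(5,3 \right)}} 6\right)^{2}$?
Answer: $\frac{638775076}{17397241} \approx 36.717$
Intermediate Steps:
$G = -25$ ($G = 5 \left(\left(-1\right) 5\right) = 5 \left(-5\right) = -25$)
$s{\left(A,D \right)} = - \frac{1}{29}$ ($s{\left(A,D \right)} = \frac{1}{-4 - 25} = \frac{1}{-29} = - \frac{1}{29}$)
$\left(\frac{1}{-175 + 272} + - \frac{3}{3 + s{\left(5,3 \right)}} 6\right)^{2} = \left(\frac{1}{-175 + 272} + - \frac{3}{3 - \frac{1}{29}} \cdot 6\right)^{2} = \left(\frac{1}{97} + - \frac{3}{\frac{86}{29}} \cdot 6\right)^{2} = \left(\frac{1}{97} + \left(-3\right) \frac{29}{86} \cdot 6\right)^{2} = \left(\frac{1}{97} - \frac{261}{43}\right)^{2} = \left(- \frac{25274}{4171}\right)^{2} = \frac{638775076}{17397241}$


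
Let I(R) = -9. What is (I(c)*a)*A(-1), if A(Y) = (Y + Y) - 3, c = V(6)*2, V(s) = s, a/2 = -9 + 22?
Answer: 1170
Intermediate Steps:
a = 26 (a = 2*(-9 + 22) = 2*13 = 26)
c = 12 (c = 6*2 = 12)
A(Y) = -3 + 2*Y (A(Y) = 2*Y - 3 = -3 + 2*Y)
(I(c)*a)*A(-1) = (-9*26)*(-3 + 2*(-1)) = -234*(-3 - 2) = -234*(-5) = 1170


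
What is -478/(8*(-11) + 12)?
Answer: 239/38 ≈ 6.2895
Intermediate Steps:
-478/(8*(-11) + 12) = -478/(-88 + 12) = -478/(-76) = -478*(-1/76) = 239/38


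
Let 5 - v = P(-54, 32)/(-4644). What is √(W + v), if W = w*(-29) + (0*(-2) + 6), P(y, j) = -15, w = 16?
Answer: I*√30153707/258 ≈ 21.284*I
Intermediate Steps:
v = 7735/1548 (v = 5 - (-15)/(-4644) = 5 - (-15)*(-1)/4644 = 5 - 1*5/1548 = 5 - 5/1548 = 7735/1548 ≈ 4.9968)
W = -458 (W = 16*(-29) + (0*(-2) + 6) = -464 + (0 + 6) = -464 + 6 = -458)
√(W + v) = √(-458 + 7735/1548) = √(-701249/1548) = I*√30153707/258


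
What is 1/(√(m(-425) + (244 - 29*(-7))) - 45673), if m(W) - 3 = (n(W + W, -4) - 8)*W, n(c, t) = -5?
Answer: -45673/2086016954 - 5*√239/2086016954 ≈ -2.1932e-5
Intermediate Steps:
m(W) = 3 - 13*W (m(W) = 3 + (-5 - 8)*W = 3 - 13*W)
1/(√(m(-425) + (244 - 29*(-7))) - 45673) = 1/(√((3 - 13*(-425)) + (244 - 29*(-7))) - 45673) = 1/(√((3 + 5525) + (244 + 203)) - 45673) = 1/(√(5528 + 447) - 45673) = 1/(√5975 - 45673) = 1/(5*√239 - 45673) = 1/(-45673 + 5*√239)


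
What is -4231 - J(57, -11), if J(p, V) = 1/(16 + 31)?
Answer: -198858/47 ≈ -4231.0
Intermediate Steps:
J(p, V) = 1/47
-4231 - J(57, -11) = -4231 - 1*1/47 = -4231 - 1/47 = -198858/47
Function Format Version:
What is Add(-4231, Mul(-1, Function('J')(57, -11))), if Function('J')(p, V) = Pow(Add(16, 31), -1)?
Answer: Rational(-198858, 47) ≈ -4231.0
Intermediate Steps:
Function('J')(p, V) = Rational(1, 47) (Function('J')(p, V) = Pow(47, -1) = Rational(1, 47))
Add(-4231, Mul(-1, Function('J')(57, -11))) = Add(-4231, Mul(-1, Rational(1, 47))) = Add(-4231, Rational(-1, 47)) = Rational(-198858, 47)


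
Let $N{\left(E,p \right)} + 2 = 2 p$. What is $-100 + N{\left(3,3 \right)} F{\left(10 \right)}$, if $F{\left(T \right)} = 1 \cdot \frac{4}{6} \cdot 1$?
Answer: $- \frac{292}{3} \approx -97.333$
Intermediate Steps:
$N{\left(E,p \right)} = -2 + 2 p$
$F{\left(T \right)} = \frac{2}{3}$ ($F{\left(T \right)} = 1 \cdot 4 \cdot \frac{1}{6} \cdot 1 = 1 \cdot \frac{2}{3} \cdot 1 = \frac{2}{3} \cdot 1 = \frac{2}{3}$)
$-100 + N{\left(3,3 \right)} F{\left(10 \right)} = -100 + \left(-2 + 2 \cdot 3\right) \frac{2}{3} = -100 + \left(-2 + 6\right) \frac{2}{3} = -100 + 4 \cdot \frac{2}{3} = -100 + \frac{8}{3} = - \frac{292}{3}$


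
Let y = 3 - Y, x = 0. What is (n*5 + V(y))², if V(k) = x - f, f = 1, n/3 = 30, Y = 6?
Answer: 201601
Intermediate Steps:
n = 90 (n = 3*30 = 90)
y = -3 (y = 3 - 1*6 = 3 - 6 = -3)
V(k) = -1 (V(k) = 0 - 1*1 = 0 - 1 = -1)
(n*5 + V(y))² = (90*5 - 1)² = (450 - 1)² = 449² = 201601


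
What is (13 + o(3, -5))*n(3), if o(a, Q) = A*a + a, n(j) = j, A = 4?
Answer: 84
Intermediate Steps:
o(a, Q) = 5*a (o(a, Q) = 4*a + a = 5*a)
(13 + o(3, -5))*n(3) = (13 + 5*3)*3 = (13 + 15)*3 = 28*3 = 84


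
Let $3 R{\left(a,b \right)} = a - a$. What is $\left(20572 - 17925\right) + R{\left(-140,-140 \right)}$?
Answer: $2647$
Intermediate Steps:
$R{\left(a,b \right)} = 0$ ($R{\left(a,b \right)} = \frac{a - a}{3} = \frac{1}{3} \cdot 0 = 0$)
$\left(20572 - 17925\right) + R{\left(-140,-140 \right)} = \left(20572 - 17925\right) + 0 = 2647 + 0 = 2647$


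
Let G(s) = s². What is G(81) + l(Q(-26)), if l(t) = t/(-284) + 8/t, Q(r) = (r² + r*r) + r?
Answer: 617252905/94146 ≈ 6556.3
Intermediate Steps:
Q(r) = r + 2*r² (Q(r) = (r² + r²) + r = 2*r² + r = r + 2*r²)
l(t) = 8/t - t/284 (l(t) = t*(-1/284) + 8/t = -t/284 + 8/t = 8/t - t/284)
G(81) + l(Q(-26)) = 81² + (8/((-26*(1 + 2*(-26)))) - (-13)*(1 + 2*(-26))/142) = 6561 + (8/((-26*(1 - 52))) - (-13)*(1 - 52)/142) = 6561 + (8/((-26*(-51))) - (-13)*(-51)/142) = 6561 + (8/1326 - 1/284*1326) = 6561 + (8*(1/1326) - 663/142) = 6561 + (4/663 - 663/142) = 6561 - 439001/94146 = 617252905/94146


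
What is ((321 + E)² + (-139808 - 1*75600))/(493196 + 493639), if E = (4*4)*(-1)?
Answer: -122383/986835 ≈ -0.12402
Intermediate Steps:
E = -16 (E = 16*(-1) = -16)
((321 + E)² + (-139808 - 1*75600))/(493196 + 493639) = ((321 - 16)² + (-139808 - 1*75600))/(493196 + 493639) = (305² + (-139808 - 75600))/986835 = (93025 - 215408)*(1/986835) = -122383*1/986835 = -122383/986835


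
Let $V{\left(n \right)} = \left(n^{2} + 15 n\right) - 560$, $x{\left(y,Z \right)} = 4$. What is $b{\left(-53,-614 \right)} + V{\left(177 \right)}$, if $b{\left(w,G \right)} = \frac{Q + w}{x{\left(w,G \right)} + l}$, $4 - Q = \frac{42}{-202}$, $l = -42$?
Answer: $\frac{64143120}{1919} \approx 33425.0$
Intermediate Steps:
$V{\left(n \right)} = -560 + n^{2} + 15 n$
$Q = \frac{425}{101}$ ($Q = 4 - \frac{42}{-202} = 4 - 42 \left(- \frac{1}{202}\right) = 4 - - \frac{21}{101} = 4 + \frac{21}{101} = \frac{425}{101} \approx 4.2079$)
$b{\left(w,G \right)} = - \frac{425}{3838} - \frac{w}{38}$ ($b{\left(w,G \right)} = \frac{\frac{425}{101} + w}{4 - 42} = \frac{\frac{425}{101} + w}{-38} = \left(\frac{425}{101} + w\right) \left(- \frac{1}{38}\right) = - \frac{425}{3838} - \frac{w}{38}$)
$b{\left(-53,-614 \right)} + V{\left(177 \right)} = \left(- \frac{425}{3838} - - \frac{53}{38}\right) + \left(-560 + 177^{2} + 15 \cdot 177\right) = \left(- \frac{425}{3838} + \frac{53}{38}\right) + \left(-560 + 31329 + 2655\right) = \frac{2464}{1919} + 33424 = \frac{64143120}{1919}$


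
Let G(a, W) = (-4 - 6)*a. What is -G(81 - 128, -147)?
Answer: -470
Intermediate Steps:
G(a, W) = -10*a
-G(81 - 128, -147) = -(-10)*(81 - 128) = -(-10)*(-47) = -1*470 = -470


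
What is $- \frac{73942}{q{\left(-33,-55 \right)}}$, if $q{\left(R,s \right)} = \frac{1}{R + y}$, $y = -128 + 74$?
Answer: $6432954$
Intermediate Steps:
$y = -54$
$q{\left(R,s \right)} = \frac{1}{-54 + R}$ ($q{\left(R,s \right)} = \frac{1}{R - 54} = \frac{1}{-54 + R}$)
$- \frac{73942}{q{\left(-33,-55 \right)}} = - \frac{73942}{\frac{1}{-54 - 33}} = - \frac{73942}{\frac{1}{-87}} = - \frac{73942}{- \frac{1}{87}} = \left(-73942\right) \left(-87\right) = 6432954$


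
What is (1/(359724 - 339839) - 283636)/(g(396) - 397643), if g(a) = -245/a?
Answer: 2233480336164/3131228769605 ≈ 0.71329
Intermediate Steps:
(1/(359724 - 339839) - 283636)/(g(396) - 397643) = (1/(359724 - 339839) - 283636)/(-245/396 - 397643) = (1/19885 - 283636)/(-245*1/396 - 397643) = (1/19885 - 283636)/(-245/396 - 397643) = -5640101859/(19885*(-157466873/396)) = -5640101859/19885*(-396/157466873) = 2233480336164/3131228769605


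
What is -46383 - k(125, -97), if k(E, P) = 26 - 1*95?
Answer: -46314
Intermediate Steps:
k(E, P) = -69 (k(E, P) = 26 - 95 = -69)
-46383 - k(125, -97) = -46383 - 1*(-69) = -46383 + 69 = -46314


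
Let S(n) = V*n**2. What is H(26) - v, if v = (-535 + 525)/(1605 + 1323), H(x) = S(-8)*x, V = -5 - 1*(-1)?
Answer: -9744379/1464 ≈ -6656.0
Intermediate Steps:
V = -4 (V = -5 + 1 = -4)
S(n) = -4*n**2
H(x) = -256*x (H(x) = (-4*(-8)**2)*x = (-4*64)*x = -256*x)
v = -5/1464 (v = -10/2928 = -10*1/2928 = -5/1464 ≈ -0.0034153)
H(26) - v = -256*26 - 1*(-5/1464) = -6656 + 5/1464 = -9744379/1464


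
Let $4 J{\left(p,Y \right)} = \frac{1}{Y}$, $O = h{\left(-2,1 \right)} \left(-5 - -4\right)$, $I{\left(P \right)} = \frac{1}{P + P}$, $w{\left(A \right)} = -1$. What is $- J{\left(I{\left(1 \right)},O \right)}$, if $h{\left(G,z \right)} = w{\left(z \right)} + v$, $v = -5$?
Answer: $- \frac{1}{24} \approx -0.041667$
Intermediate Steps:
$h{\left(G,z \right)} = -6$ ($h{\left(G,z \right)} = -1 - 5 = -6$)
$I{\left(P \right)} = \frac{1}{2 P}$
$O = 6$ ($O = - 6 \left(-5 - -4\right) = - 6 \left(-5 + 4\right) = \left(-6\right) \left(-1\right) = 6$)
$J{\left(p,Y \right)} = \frac{1}{4 Y}$
$- J{\left(I{\left(1 \right)},O \right)} = - \frac{1}{4 \cdot 6} = \left(-1\right) \frac{1}{24} = - \frac{1}{24}$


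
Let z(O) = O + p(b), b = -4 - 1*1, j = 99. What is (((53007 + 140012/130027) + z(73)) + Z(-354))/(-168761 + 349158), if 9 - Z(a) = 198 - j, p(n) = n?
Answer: 6889620607/23456480719 ≈ 0.29372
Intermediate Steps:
b = -5 (b = -4 - 1 = -5)
Z(a) = -90 (Z(a) = 9 - (198 - 1*99) = 9 - (198 - 99) = 9 - 1*99 = 9 - 99 = -90)
z(O) = -5 + O (z(O) = O - 5 = -5 + O)
(((53007 + 140012/130027) + z(73)) + Z(-354))/(-168761 + 349158) = (((53007 + 140012/130027) + (-5 + 73)) - 90)/(-168761 + 349158) = (((53007 + 140012*(1/130027)) + 68) - 90)/180397 = (((53007 + 140012/130027) + 68) - 90)*(1/180397) = ((6892481201/130027 + 68) - 90)*(1/180397) = (6901323037/130027 - 90)*(1/180397) = (6889620607/130027)*(1/180397) = 6889620607/23456480719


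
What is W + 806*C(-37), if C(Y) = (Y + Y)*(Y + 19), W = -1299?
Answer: 1072293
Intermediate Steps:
C(Y) = 2*Y*(19 + Y) (C(Y) = (2*Y)*(19 + Y) = 2*Y*(19 + Y))
W + 806*C(-37) = -1299 + 806*(2*(-37)*(19 - 37)) = -1299 + 806*(2*(-37)*(-18)) = -1299 + 806*1332 = -1299 + 1073592 = 1072293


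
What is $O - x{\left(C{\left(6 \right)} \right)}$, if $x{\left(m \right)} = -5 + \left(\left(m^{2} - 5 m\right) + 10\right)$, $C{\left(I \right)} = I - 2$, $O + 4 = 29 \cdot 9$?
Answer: $256$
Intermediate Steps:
$O = 257$ ($O = -4 + 29 \cdot 9 = -4 + 261 = 257$)
$C{\left(I \right)} = -2 + I$
$x{\left(m \right)} = 5 + m^{2} - 5 m$ ($x{\left(m \right)} = -5 + \left(10 + m^{2} - 5 m\right) = 5 + m^{2} - 5 m$)
$O - x{\left(C{\left(6 \right)} \right)} = 257 - \left(5 + \left(-2 + 6\right)^{2} - 5 \left(-2 + 6\right)\right) = 257 - \left(5 + 4^{2} - 20\right) = 257 - \left(5 + 16 - 20\right) = 257 - 1 = 256$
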